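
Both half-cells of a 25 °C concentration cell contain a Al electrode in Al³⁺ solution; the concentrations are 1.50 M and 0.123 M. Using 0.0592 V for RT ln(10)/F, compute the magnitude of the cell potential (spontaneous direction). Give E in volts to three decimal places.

+0.021 V

For a concentration cell E°cell = 0. The 1.50 M side is the cathode (reduction is favoured where [Al³⁺] is higher).
With n = 3, E = −(0.0592/3) log([Al³⁺]ₐₙ/[Al³⁺]꜀ₐₜ) = −(0.0592/3) log(0.123/1.5) = −(0.0592/3)(-1.086) = +0.021 V.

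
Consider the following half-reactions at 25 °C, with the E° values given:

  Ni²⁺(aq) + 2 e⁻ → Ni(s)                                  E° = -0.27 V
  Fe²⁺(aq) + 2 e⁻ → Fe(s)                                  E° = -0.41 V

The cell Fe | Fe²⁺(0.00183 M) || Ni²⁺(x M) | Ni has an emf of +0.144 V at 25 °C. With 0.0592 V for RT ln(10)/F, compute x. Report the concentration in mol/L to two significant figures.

Ni²⁺/Ni is the cathode, Fe²⁺/Fe the anode: E°cell = +0.14 V, n = 2.
Overall reaction: Ni²⁺(aq) + Fe(s) → Ni(s) + Fe²⁺(aq); Q = [Fe²⁺]^1/[Ni²⁺]^1.
From E = E° − (0.0592/n) log Q: log Q = (E° − E)·n/0.0592 = (+0.14 − (+0.144))·2/0.0592 = -0.1351.
So 1·log[Ni²⁺] = 1·log(0.00183) − log Q = -2.7375 − (-0.1351) = -2.6024; [Ni²⁺] = 10^(-2.6024) ≈ 0.0025 M.

0.0025 M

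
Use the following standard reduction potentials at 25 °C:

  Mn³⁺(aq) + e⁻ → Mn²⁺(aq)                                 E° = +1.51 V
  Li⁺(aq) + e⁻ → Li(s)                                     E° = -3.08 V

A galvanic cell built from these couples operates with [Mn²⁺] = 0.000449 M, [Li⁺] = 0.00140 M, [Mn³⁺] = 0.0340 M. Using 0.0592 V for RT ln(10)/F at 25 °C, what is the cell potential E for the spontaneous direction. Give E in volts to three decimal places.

Mn³⁺/Mn²⁺ is the cathode (higher E°), Li⁺/Li the anode: E°cell = +1.51 − (-3.08) = +4.59 V, n = 1.
Overall: Mn³⁺(aq) + Li(s) → Mn²⁺(aq) + Li⁺(aq)
Q = [Mn²⁺]·[Li⁺] / ([Mn³⁺]); log Q = -4.733.
E = E° − (0.0592/n) log Q = +4.59 − (0.0592/1)(-4.733) = +4.870 V.

+4.870 V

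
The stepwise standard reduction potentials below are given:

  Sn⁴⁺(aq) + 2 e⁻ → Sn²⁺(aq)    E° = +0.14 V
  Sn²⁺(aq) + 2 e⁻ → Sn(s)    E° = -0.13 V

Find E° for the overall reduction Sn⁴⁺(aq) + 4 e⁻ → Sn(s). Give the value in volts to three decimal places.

Standard free energies of sequential steps add: ΔG°₃ = ΔG°₁ + ΔG°₂, so n₃E°₃ = n₁E°₁ + n₂E°₂.
E°₃ = (2×+0.14 + 2×-0.13) / 4 = (+0.020) / 4 = +0.005 V.

+0.005 V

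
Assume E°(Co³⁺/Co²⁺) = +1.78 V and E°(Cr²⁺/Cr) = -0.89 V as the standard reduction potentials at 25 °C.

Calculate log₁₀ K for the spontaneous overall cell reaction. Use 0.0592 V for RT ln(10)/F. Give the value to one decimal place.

90.2

Cathode: Co³⁺/Co²⁺; anode: Cr²⁺/Cr. E°cell = +2.67 V, n = 2.
log K = nE°cell / 0.0592 = (2)(+2.67) / 0.0592 = 90.2.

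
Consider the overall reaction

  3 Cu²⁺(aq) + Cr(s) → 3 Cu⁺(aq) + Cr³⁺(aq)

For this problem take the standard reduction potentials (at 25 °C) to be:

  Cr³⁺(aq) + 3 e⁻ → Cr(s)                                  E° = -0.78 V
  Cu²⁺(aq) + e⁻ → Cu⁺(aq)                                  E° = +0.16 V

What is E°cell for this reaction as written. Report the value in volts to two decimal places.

The Cu²⁺/Cu⁺ couple has the higher reduction potential, so it is the cathode; Cr³⁺/Cr is oxidised at the anode.
E°cell = E°(cathode) − E°(anode) = (+0.16) − (-0.78) = +0.94 V.

+0.94 V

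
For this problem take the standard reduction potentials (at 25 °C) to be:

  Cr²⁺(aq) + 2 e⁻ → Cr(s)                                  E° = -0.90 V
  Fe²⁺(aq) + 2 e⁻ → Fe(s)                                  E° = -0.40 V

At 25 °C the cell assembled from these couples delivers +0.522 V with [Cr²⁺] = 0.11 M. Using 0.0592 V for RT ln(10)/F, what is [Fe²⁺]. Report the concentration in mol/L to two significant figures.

0.61 M

Fe²⁺/Fe is the cathode, Cr²⁺/Cr the anode: E°cell = +0.50 V, n = 2.
Overall reaction: Fe²⁺(aq) + Cr(s) → Fe(s) + Cr²⁺(aq); Q = [Cr²⁺]^1/[Fe²⁺]^1.
From E = E° − (0.0592/n) log Q: log Q = (E° − E)·n/0.0592 = (+0.50 − (+0.522))·2/0.0592 = -0.7432.
So 1·log[Fe²⁺] = 1·log(0.11) − log Q = -0.9586 − (-0.7432) = -0.2154; [Fe²⁺] = 10^(-0.2154) ≈ 0.61 M.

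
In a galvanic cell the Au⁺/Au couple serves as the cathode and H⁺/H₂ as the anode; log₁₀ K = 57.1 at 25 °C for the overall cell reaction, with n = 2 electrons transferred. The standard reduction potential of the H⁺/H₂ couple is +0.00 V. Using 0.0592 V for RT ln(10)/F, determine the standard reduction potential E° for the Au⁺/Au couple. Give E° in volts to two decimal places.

E°cell = (0.0592/n)·log K = (0.0592/2)(57.1) = +1.690 V.
Since Au⁺/Au is the cathode and H⁺/H₂ the anode, E°cell = E°(Au⁺/Au) − E°(H⁺/H₂).
So E°(Au⁺/Au) = E°cell + E°(H⁺/H₂) = +1.690 + (+0.00) = +1.69 V.

+1.69 V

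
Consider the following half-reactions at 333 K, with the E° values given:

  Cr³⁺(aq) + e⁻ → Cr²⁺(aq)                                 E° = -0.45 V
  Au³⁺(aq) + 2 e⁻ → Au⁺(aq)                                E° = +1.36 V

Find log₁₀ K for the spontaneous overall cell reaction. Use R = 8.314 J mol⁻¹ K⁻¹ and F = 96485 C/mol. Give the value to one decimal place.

54.8

Cathode: Au³⁺/Au⁺; anode: Cr³⁺/Cr²⁺. E°cell = (+1.36) − (-0.45) = +1.81 V, with n = 2.
ΔG° = −nFE° = −RT ln K, so ln K = nFE°/(RT) = (2)(96485)(+1.81) / ((8.314)(333)) = 126.158.
log₁₀ K = 126.158 / ln 10 = 54.8.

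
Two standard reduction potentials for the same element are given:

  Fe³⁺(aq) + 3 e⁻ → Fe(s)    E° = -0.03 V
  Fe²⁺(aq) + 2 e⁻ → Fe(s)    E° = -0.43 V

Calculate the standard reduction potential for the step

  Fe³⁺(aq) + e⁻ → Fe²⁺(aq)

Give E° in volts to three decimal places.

+0.770 V

Sequential free energies add, so n₃E°₃ = n₁E°₁ + n₂E°₂.
With n₃ = 3, and the known step contributing 2×(-0.43) V, the unknown satisfies 1·E° = 3×(-0.03) − 2×(-0.43) = +0.770.
E° = +0.770 / 1 = +0.770 V.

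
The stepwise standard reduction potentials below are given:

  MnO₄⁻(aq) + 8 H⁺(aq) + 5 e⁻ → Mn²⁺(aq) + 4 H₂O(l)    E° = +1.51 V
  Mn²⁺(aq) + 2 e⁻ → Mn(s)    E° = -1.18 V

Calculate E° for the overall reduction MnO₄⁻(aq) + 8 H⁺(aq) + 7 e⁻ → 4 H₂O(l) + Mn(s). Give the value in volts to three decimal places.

+0.741 V

Since ΔG° = −nFE° is additive over sequential reductions, n₃E°₃ = n₁E°₁ + n₂E°₂.
E°₃ = (5×+1.51 + 2×-1.18) / 7 = (+5.190) / 7 = +0.741 V.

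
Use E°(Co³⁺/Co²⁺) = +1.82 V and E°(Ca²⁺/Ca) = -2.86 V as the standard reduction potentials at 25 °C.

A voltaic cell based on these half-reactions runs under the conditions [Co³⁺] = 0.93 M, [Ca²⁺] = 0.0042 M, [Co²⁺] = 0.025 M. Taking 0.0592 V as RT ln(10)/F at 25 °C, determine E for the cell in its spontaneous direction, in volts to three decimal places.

Co³⁺/Co²⁺ is the cathode (higher E°), Ca²⁺/Ca the anode: E°cell = +1.82 − (-2.86) = +4.68 V, n = 2.
Overall: 2 Co³⁺(aq) + Ca(s) → 2 Co²⁺(aq) + Ca²⁺(aq)
Q = [Co²⁺]^2·[Ca²⁺] / ([Co³⁺]^2); log Q = -5.518.
E = E° − (0.0592/n) log Q = +4.68 − (0.0592/2)(-5.518) = +4.843 V.

+4.843 V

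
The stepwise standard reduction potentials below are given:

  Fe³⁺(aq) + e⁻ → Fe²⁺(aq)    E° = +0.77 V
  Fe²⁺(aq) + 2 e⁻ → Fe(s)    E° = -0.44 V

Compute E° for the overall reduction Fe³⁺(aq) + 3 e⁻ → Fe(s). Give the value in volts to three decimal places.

Since ΔG° = −nFE° is additive over sequential reductions, n₃E°₃ = n₁E°₁ + n₂E°₂.
E°₃ = (1×+0.77 + 2×-0.44) / 3 = (-0.110) / 3 = -0.037 V.

-0.037 V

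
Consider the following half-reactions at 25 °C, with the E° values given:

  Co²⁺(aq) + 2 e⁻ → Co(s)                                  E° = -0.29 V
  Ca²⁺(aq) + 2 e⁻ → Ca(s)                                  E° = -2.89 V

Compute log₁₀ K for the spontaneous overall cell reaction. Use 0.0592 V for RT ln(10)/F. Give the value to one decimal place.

Cathode: Co²⁺/Co; anode: Ca²⁺/Ca. E°cell = +2.60 V, n = 2.
log K = nE°cell / 0.0592 = (2)(+2.60) / 0.0592 = 87.8.

87.8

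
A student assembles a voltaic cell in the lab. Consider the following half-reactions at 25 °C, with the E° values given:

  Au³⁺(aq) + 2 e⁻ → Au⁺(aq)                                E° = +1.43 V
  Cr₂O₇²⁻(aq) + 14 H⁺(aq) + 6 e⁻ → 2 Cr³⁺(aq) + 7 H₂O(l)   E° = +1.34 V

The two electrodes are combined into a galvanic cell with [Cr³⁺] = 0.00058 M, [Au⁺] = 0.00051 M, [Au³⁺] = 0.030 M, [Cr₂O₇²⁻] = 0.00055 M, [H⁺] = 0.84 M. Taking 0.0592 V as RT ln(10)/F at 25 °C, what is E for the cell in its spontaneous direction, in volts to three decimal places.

+0.121 V

Au³⁺/Au⁺ is the cathode (higher E°), Cr₂O₇²⁻/Cr³⁺ the anode: E°cell = +1.43 − (+1.34) = +0.09 V, n = 6.
Overall: 3 Au³⁺(aq) + 2 Cr³⁺(aq) + 7 H₂O(l) → 3 Au⁺(aq) + Cr₂O₇²⁻(aq) + 14 H⁺(aq)
Q = [Au⁺]^3·[Cr₂O₇²⁻]·[H⁺]^14 / ([Au³⁺]^3·[Cr³⁺]^2); log Q = -3.155.
E = E° − (0.0592/n) log Q = +0.09 − (0.0592/6)(-3.155) = +0.121 V.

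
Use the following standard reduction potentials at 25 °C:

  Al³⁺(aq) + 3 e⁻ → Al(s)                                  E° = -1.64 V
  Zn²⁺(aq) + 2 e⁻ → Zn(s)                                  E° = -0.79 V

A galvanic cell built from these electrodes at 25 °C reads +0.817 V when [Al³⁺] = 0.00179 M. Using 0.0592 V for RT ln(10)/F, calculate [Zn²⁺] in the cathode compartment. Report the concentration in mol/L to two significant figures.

Zn²⁺/Zn is the cathode, Al³⁺/Al the anode: E°cell = +0.85 V, n = 6.
Overall reaction: 3 Zn²⁺(aq) + 2 Al(s) → 3 Zn(s) + 2 Al³⁺(aq); Q = [Al³⁺]^2/[Zn²⁺]^3.
From E = E° − (0.0592/n) log Q: log Q = (E° − E)·n/0.0592 = (+0.85 − (+0.817))·6/0.0592 = 3.3446.
So 3·log[Zn²⁺] = 2·log(0.00179) − log Q = -5.4943 − (3.3446) = -8.8389; log[Zn²⁺] = -8.8389 / 3 = -2.9463; [Zn²⁺] = 10^(-2.9463) ≈ 0.0011 M.

0.0011 M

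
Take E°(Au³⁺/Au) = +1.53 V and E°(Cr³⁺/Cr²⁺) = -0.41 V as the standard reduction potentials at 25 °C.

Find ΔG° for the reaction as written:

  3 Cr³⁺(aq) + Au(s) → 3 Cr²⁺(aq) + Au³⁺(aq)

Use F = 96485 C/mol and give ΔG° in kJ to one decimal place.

+561.5 kJ

As written, Cr³⁺/Cr²⁺ is reduced (cathode) and Au³⁺/Au is oxidised (anode), so E°cell = (-0.41) − (+1.53) = -1.94 V.
Balancing electrons gives n = 3.
ΔG° = −nFE° = −(3)(96485)(-1.94) = 561,543 J = +561.5 kJ.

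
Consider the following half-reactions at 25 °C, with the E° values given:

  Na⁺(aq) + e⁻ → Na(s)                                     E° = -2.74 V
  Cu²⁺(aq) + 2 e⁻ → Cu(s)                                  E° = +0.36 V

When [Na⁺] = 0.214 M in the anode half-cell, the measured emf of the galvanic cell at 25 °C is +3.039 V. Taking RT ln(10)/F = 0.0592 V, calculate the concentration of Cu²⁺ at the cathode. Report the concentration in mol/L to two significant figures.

Cu²⁺/Cu is the cathode, Na⁺/Na the anode: E°cell = +3.10 V, n = 2.
Overall reaction: Cu²⁺(aq) + 2 Na(s) → Cu(s) + 2 Na⁺(aq); Q = [Na⁺]^2/[Cu²⁺]^1.
From E = E° − (0.0592/n) log Q: log Q = (E° − E)·n/0.0592 = (+3.10 − (+3.039))·2/0.0592 = 2.0608.
So 1·log[Cu²⁺] = 2·log(0.214) − log Q = -1.3392 − (2.0608) = -3.4000; [Cu²⁺] = 10^(-3.4000) ≈ 0.00040 M.

0.00040 M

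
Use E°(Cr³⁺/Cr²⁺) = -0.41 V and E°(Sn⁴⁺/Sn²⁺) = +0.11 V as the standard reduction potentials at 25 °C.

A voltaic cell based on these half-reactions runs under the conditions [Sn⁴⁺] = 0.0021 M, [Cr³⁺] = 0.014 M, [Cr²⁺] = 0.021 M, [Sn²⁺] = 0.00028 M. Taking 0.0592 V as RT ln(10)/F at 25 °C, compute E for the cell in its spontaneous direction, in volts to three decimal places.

+0.556 V

Sn⁴⁺/Sn²⁺ is the cathode (higher E°), Cr³⁺/Cr²⁺ the anode: E°cell = +0.11 − (-0.41) = +0.52 V, n = 2.
Overall: Sn⁴⁺(aq) + 2 Cr²⁺(aq) → Sn²⁺(aq) + 2 Cr³⁺(aq)
Q = [Sn²⁺]·[Cr³⁺]^2 / ([Sn⁴⁺]·[Cr²⁺]^2); log Q = -1.227.
E = E° − (0.0592/n) log Q = +0.52 − (0.0592/2)(-1.227) = +0.556 V.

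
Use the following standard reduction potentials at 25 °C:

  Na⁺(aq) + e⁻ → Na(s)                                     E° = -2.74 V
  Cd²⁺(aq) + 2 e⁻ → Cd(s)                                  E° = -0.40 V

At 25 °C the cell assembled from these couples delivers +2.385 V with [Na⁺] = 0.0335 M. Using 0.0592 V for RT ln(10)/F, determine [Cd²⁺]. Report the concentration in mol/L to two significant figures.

Cd²⁺/Cd is the cathode, Na⁺/Na the anode: E°cell = +2.34 V, n = 2.
Overall reaction: Cd²⁺(aq) + 2 Na(s) → Cd(s) + 2 Na⁺(aq); Q = [Na⁺]^2/[Cd²⁺]^1.
From E = E° − (0.0592/n) log Q: log Q = (E° − E)·n/0.0592 = (+2.34 − (+2.385))·2/0.0592 = -1.5203.
So 1·log[Cd²⁺] = 2·log(0.0335) − log Q = -2.9499 − (-1.5203) = -1.4296; [Cd²⁺] = 10^(-1.4296) ≈ 0.037 M.

0.037 M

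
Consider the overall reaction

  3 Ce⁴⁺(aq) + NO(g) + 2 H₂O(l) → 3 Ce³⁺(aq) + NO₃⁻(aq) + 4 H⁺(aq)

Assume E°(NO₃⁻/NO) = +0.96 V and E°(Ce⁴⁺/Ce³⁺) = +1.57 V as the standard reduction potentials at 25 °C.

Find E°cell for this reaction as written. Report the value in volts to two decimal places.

The Ce⁴⁺/Ce³⁺ couple has the higher reduction potential, so it is the cathode; NO₃⁻/NO is oxidised at the anode.
E°cell = E°(cathode) − E°(anode) = (+1.57) − (+0.96) = +0.61 V.

+0.61 V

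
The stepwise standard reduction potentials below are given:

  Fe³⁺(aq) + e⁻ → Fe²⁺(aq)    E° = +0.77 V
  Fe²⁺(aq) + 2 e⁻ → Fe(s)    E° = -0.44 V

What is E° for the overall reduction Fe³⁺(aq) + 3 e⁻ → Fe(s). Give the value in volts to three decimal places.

-0.037 V

Standard free energies of sequential steps add: ΔG°₃ = ΔG°₁ + ΔG°₂, so n₃E°₃ = n₁E°₁ + n₂E°₂.
E°₃ = (1×+0.77 + 2×-0.44) / 3 = (-0.110) / 3 = -0.037 V.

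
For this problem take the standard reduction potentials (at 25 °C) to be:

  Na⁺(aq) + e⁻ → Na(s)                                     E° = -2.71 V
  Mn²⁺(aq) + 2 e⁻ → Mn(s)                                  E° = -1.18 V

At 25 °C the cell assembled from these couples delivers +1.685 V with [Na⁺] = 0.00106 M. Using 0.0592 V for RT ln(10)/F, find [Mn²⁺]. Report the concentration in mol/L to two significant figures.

0.19 M

Mn²⁺/Mn is the cathode, Na⁺/Na the anode: E°cell = +1.53 V, n = 2.
Overall reaction: Mn²⁺(aq) + 2 Na(s) → Mn(s) + 2 Na⁺(aq); Q = [Na⁺]^2/[Mn²⁺]^1.
From E = E° − (0.0592/n) log Q: log Q = (E° − E)·n/0.0592 = (+1.53 − (+1.685))·2/0.0592 = -5.2365.
So 1·log[Mn²⁺] = 2·log(0.00106) − log Q = -5.9494 − (-5.2365) = -0.7129; [Mn²⁺] = 10^(-0.7129) ≈ 0.19 M.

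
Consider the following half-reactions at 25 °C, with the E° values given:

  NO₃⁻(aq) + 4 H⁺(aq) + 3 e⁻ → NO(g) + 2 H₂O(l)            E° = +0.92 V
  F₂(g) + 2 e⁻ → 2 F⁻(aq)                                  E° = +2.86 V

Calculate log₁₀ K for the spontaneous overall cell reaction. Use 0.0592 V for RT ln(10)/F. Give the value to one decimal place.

196.6

Cathode: F₂/F⁻; anode: NO₃⁻/NO. E°cell = +1.94 V, n = 6.
log K = nE°cell / 0.0592 = (6)(+1.94) / 0.0592 = 196.6.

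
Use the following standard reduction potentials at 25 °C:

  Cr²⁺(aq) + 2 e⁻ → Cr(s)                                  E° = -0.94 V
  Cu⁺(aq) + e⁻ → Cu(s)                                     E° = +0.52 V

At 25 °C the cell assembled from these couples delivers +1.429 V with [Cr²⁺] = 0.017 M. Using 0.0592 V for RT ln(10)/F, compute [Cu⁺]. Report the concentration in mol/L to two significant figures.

0.039 M

Cu⁺/Cu is the cathode, Cr²⁺/Cr the anode: E°cell = +1.46 V, n = 2.
Overall reaction: 2 Cu⁺(aq) + Cr(s) → 2 Cu(s) + Cr²⁺(aq); Q = [Cr²⁺]^1/[Cu⁺]^2.
From E = E° − (0.0592/n) log Q: log Q = (E° − E)·n/0.0592 = (+1.46 − (+1.429))·2/0.0592 = 1.0473.
So 2·log[Cu⁺] = 1·log(0.017) − log Q = -1.7696 − (1.0473) = -2.8169; log[Cu⁺] = -2.8169 / 2 = -1.4084; [Cu⁺] = 10^(-1.4084) ≈ 0.039 M.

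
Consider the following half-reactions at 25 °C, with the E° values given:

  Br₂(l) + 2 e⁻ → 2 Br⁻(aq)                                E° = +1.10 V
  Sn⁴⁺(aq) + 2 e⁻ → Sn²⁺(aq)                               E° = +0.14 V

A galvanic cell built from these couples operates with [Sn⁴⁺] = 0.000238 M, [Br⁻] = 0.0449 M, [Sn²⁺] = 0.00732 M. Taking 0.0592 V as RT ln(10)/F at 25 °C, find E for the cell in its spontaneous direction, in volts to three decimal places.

+1.084 V

Br₂/Br⁻ is the cathode (higher E°), Sn⁴⁺/Sn²⁺ the anode: E°cell = +1.10 − (+0.14) = +0.96 V, n = 2.
Overall: Br₂(l) + Sn²⁺(aq) → 2 Br⁻(aq) + Sn⁴⁺(aq)
Q = [Br⁻]^2·[Sn⁴⁺] / ([Sn²⁺]); log Q = -4.183.
E = E° − (0.0592/n) log Q = +0.96 − (0.0592/2)(-4.183) = +1.084 V.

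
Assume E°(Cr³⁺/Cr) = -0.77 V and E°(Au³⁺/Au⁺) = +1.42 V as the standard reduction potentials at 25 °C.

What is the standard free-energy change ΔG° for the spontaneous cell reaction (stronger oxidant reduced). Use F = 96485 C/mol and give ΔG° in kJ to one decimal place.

-1267.8 kJ

Au³⁺/Au⁺ (E° = +1.42 V) is the cathode; Cr³⁺/Cr (E° = -0.77 V) is the anode, so E°cell = +2.19 V.
Balancing electrons gives n = 6 (lcm of 2 and 3).
ΔG° = −nFE° = −(6)(96485)(+2.19) = -1,267,813 J = -1267.8 kJ.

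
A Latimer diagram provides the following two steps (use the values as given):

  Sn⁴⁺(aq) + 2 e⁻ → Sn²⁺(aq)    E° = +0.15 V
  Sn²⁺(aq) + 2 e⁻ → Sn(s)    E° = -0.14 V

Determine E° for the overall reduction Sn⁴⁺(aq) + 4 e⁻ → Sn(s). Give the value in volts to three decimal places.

+0.005 V

Standard free energies of sequential steps add: ΔG°₃ = ΔG°₁ + ΔG°₂, so n₃E°₃ = n₁E°₁ + n₂E°₂.
E°₃ = (2×+0.15 + 2×-0.14) / 4 = (+0.020) / 4 = +0.005 V.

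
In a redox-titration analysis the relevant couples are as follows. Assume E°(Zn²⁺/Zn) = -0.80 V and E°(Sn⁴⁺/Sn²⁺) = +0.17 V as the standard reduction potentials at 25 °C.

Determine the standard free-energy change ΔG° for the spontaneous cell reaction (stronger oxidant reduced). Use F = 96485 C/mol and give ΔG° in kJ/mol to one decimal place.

-187.2 kJ/mol

Sn⁴⁺/Sn²⁺ (E° = +0.17 V) is the cathode; Zn²⁺/Zn (E° = -0.80 V) is the anode, so E°cell = +0.97 V.
Balancing electrons gives n = 2 (lcm of 2 and 2).
ΔG° = −nFE° = −(2)(96485)(+0.97) = -187,181 J = -187.2 kJ/mol.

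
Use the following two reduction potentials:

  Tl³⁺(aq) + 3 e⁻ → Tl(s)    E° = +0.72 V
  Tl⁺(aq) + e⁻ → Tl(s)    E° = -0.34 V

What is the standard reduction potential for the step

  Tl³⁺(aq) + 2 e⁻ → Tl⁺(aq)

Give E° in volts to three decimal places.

Sequential free energies add, so n₃E°₃ = n₁E°₁ + n₂E°₂.
With n₃ = 3, and the known step contributing 1×(-0.34) V, the unknown satisfies 2·E° = 3×(+0.72) − 1×(-0.34) = +2.500.
E° = +2.500 / 2 = +1.250 V.

+1.250 V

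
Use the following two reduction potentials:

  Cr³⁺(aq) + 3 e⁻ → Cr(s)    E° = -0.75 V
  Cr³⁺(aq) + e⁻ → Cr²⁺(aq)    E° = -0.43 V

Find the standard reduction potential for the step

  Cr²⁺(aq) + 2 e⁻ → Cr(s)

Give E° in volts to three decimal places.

Sequential free energies add, so n₃E°₃ = n₁E°₁ + n₂E°₂.
With n₃ = 3, and the known step contributing 1×(-0.43) V, the unknown satisfies 2·E° = 3×(-0.75) − 1×(-0.43) = -1.820.
E° = -1.820 / 2 = -0.910 V.

-0.910 V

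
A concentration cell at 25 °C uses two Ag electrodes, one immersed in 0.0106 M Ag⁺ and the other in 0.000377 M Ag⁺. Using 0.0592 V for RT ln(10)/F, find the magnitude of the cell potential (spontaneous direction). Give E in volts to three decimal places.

+0.086 V

For a concentration cell E°cell = 0. The 0.0106 M side is the cathode (reduction is favoured where [Ag⁺] is higher).
With n = 1, E = −(0.0592/1) log([Ag⁺]ₐₙ/[Ag⁺]꜀ₐₜ) = −(0.0592/1) log(0.000377/0.0106) = −(0.0592/1)(-1.449) = +0.086 V.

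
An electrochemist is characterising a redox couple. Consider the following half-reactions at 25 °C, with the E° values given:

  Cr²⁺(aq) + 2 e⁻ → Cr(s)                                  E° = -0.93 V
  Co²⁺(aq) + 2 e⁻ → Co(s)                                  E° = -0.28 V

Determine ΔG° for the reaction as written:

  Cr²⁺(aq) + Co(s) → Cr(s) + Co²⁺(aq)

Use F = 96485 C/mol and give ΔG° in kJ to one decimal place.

+125.4 kJ

As written, Cr²⁺/Cr is reduced (cathode) and Co²⁺/Co is oxidised (anode), so E°cell = (-0.93) − (-0.28) = -0.65 V.
Balancing electrons gives n = 2.
ΔG° = −nFE° = −(2)(96485)(-0.65) = 125,430 J = +125.4 kJ.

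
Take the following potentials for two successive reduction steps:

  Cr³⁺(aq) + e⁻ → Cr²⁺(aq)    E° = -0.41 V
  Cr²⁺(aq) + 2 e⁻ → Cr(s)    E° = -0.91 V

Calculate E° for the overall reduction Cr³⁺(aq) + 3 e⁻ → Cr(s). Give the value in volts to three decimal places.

Since ΔG° = −nFE° is additive over sequential reductions, n₃E°₃ = n₁E°₁ + n₂E°₂.
E°₃ = (1×-0.41 + 2×-0.91) / 3 = (-2.230) / 3 = -0.743 V.
E° values themselves are not directly additive — weighting by electron count is essential.

-0.743 V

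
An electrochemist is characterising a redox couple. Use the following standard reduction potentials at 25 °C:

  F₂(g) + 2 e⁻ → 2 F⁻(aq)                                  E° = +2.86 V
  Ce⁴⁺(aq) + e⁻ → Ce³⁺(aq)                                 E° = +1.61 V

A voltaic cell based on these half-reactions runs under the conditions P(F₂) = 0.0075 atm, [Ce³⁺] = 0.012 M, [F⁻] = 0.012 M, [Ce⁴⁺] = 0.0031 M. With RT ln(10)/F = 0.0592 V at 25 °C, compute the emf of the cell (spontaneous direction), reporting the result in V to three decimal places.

F₂/F⁻ is the cathode (higher E°), Ce⁴⁺/Ce³⁺ the anode: E°cell = +2.86 − (+1.61) = +1.25 V, n = 2.
Overall: F₂(g) + 2 Ce³⁺(aq) → 2 F⁻(aq) + 2 Ce⁴⁺(aq)
Q = [F⁻]^2·[Ce⁴⁺]^2 / (P(F₂)·[Ce³⁺]^2); log Q = -2.892.
E = E° − (0.0592/n) log Q = +1.25 − (0.0592/2)(-2.892) = +1.336 V.

+1.336 V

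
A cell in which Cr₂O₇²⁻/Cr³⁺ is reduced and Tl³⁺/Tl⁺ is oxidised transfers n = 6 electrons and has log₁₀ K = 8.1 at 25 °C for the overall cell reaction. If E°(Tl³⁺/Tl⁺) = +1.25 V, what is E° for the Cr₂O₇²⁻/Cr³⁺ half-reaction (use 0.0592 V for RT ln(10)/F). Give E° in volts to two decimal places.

E°cell = (0.0592/n)·log K = (0.0592/6)(8.1) = +0.080 V.
Since Cr₂O₇²⁻/Cr³⁺ is the cathode and Tl³⁺/Tl⁺ the anode, E°cell = E°(Cr₂O₇²⁻/Cr³⁺) − E°(Tl³⁺/Tl⁺).
So E°(Cr₂O₇²⁻/Cr³⁺) = E°cell + E°(Tl³⁺/Tl⁺) = +0.080 + (+1.25) = +1.33 V.

+1.33 V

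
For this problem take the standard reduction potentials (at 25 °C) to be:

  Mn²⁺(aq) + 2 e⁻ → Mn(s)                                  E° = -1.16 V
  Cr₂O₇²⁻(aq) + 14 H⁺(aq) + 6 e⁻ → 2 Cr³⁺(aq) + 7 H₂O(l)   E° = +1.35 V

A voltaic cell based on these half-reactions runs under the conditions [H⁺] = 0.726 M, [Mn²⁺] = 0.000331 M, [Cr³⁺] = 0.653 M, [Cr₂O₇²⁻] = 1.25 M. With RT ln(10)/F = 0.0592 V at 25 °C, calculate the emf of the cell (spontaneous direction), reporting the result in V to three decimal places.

Cr₂O₇²⁻/Cr³⁺ is the cathode (higher E°), Mn²⁺/Mn the anode: E°cell = +1.35 − (-1.16) = +2.51 V, n = 6.
Overall: Cr₂O₇²⁻(aq) + 14 H⁺(aq) + 3 Mn(s) → 2 Cr³⁺(aq) + 7 H₂O(l) + 3 Mn²⁺(aq)
Q = [Cr³⁺]^2·[Mn²⁺]^3 / ([Cr₂O₇²⁻]·[H⁺]^14); log Q = -8.961.
E = E° − (0.0592/n) log Q = +2.51 − (0.0592/6)(-8.961) = +2.598 V.

+2.598 V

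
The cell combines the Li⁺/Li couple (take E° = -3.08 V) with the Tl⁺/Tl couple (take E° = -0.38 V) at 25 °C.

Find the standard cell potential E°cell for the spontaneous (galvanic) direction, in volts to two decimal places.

+2.70 V

The Tl⁺/Tl couple has the higher reduction potential, so it is the cathode; Li⁺/Li is oxidised at the anode.
E°cell = E°(cathode) − E°(anode) = (-0.38) − (-3.08) = +2.70 V.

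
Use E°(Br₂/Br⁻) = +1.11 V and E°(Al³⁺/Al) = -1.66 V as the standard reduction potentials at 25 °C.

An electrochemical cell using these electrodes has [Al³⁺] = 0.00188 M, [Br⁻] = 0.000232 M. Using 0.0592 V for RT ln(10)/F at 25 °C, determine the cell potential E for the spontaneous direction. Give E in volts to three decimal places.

+3.039 V

Br₂/Br⁻ is the cathode (higher E°), Al³⁺/Al the anode: E°cell = +1.11 − (-1.66) = +2.77 V, n = 6.
Overall: 3 Br₂(l) + 2 Al(s) → 6 Br⁻(aq) + 2 Al³⁺(aq)
Q = [Br⁻]^6·[Al³⁺]^2; log Q = -27.259.
E = E° − (0.0592/n) log Q = +2.77 − (0.0592/6)(-27.259) = +3.039 V.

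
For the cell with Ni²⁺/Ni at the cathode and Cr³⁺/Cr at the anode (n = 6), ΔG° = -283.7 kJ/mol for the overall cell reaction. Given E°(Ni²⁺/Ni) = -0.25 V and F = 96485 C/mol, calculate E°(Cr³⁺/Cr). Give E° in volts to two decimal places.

-0.74 V

E°cell = −ΔG°/(nF) = −(-283.7×10³)/((6)(96485)) = +0.490 V.
Since Ni²⁺/Ni is the cathode and Cr³⁺/Cr the anode, E°cell = E°(Ni²⁺/Ni) − E°(Cr³⁺/Cr).
So E°(Cr³⁺/Cr) = E°(Ni²⁺/Ni) − E°cell = (-0.25) − (+0.490) = -0.74 V.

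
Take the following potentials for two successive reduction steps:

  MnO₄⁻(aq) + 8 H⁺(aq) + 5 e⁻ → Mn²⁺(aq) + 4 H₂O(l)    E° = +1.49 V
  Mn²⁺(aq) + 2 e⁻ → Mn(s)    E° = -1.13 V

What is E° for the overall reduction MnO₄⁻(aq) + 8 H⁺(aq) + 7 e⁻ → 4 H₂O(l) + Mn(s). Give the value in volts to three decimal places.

+0.741 V

Standard free energies of sequential steps add: ΔG°₃ = ΔG°₁ + ΔG°₂, so n₃E°₃ = n₁E°₁ + n₂E°₂.
E°₃ = (5×+1.49 + 2×-1.13) / 7 = (+5.190) / 7 = +0.741 V.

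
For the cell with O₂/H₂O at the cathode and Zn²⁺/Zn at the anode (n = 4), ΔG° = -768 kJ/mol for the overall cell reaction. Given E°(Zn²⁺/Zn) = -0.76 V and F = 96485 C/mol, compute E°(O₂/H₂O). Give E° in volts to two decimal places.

E°cell = −ΔG°/(nF) = −(-768×10³)/((4)(96485)) = +1.990 V.
Since O₂/H₂O is the cathode and Zn²⁺/Zn the anode, E°cell = E°(O₂/H₂O) − E°(Zn²⁺/Zn).
So E°(O₂/H₂O) = E°cell + E°(Zn²⁺/Zn) = +1.990 + (-0.76) = +1.23 V.

+1.23 V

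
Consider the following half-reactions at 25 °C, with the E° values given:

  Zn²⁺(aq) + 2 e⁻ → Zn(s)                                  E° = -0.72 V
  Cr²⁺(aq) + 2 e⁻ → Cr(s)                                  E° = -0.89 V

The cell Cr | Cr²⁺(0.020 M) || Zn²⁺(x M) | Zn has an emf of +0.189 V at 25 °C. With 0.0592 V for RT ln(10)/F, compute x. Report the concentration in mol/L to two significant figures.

0.088 M

Zn²⁺/Zn is the cathode, Cr²⁺/Cr the anode: E°cell = +0.17 V, n = 2.
Overall reaction: Zn²⁺(aq) + Cr(s) → Zn(s) + Cr²⁺(aq); Q = [Cr²⁺]^1/[Zn²⁺]^1.
From E = E° − (0.0592/n) log Q: log Q = (E° − E)·n/0.0592 = (+0.17 − (+0.189))·2/0.0592 = -0.6419.
So 1·log[Zn²⁺] = 1·log(0.02) − log Q = -1.6990 − (-0.6419) = -1.0571; [Zn²⁺] = 10^(-1.0571) ≈ 0.088 M.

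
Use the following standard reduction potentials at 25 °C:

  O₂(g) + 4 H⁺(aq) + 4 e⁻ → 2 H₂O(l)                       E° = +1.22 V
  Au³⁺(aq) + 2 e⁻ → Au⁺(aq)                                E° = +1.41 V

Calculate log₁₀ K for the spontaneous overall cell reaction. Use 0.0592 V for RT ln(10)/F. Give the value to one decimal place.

Cathode: Au³⁺/Au⁺; anode: O₂/H₂O. E°cell = +0.19 V, n = 4.
log K = nE°cell / 0.0592 = (4)(+0.19) / 0.0592 = 12.8.

12.8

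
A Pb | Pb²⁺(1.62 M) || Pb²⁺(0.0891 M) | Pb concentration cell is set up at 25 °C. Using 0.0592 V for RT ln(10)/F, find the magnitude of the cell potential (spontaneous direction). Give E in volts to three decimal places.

+0.037 V

For a concentration cell E°cell = 0. The 1.62 M side is the cathode (reduction is favoured where [Pb²⁺] is higher).
With n = 2, E = −(0.0592/2) log([Pb²⁺]ₐₙ/[Pb²⁺]꜀ₐₜ) = −(0.0592/2) log(0.0891/1.62) = −(0.0592/2)(-1.260) = +0.037 V.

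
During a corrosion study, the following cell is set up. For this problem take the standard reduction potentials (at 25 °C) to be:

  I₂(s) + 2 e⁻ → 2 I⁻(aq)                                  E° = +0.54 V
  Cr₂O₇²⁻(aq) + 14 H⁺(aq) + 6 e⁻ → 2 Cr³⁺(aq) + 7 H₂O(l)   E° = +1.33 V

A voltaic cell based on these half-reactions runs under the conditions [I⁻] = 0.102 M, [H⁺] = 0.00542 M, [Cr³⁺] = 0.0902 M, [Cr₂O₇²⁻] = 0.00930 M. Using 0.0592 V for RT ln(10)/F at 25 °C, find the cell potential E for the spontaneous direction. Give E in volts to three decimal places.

+0.419 V

Cr₂O₇²⁻/Cr³⁺ is the cathode (higher E°), I₂/I⁻ the anode: E°cell = +1.33 − (+0.54) = +0.79 V, n = 6.
Overall: Cr₂O₇²⁻(aq) + 14 H⁺(aq) + 6 I⁻(aq) → 2 Cr³⁺(aq) + 7 H₂O(l) + 3 I₂(s)
Q = [Cr³⁺]^2 / ([Cr₂O₇²⁻]·[H⁺]^14·[I⁻]^6); log Q = 37.614.
E = E° − (0.0592/n) log Q = +0.79 − (0.0592/6)(37.614) = +0.419 V.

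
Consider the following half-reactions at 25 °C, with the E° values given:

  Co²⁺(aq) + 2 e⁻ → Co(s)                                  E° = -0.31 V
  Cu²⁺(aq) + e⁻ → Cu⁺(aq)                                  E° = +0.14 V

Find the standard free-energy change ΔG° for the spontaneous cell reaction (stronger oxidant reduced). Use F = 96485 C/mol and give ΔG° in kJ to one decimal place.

-86.8 kJ

Cu²⁺/Cu⁺ (E° = +0.14 V) is the cathode; Co²⁺/Co (E° = -0.31 V) is the anode, so E°cell = +0.45 V.
Balancing electrons gives n = 2 (lcm of 1 and 2).
ΔG° = −nFE° = −(2)(96485)(+0.45) = -86,836 J = -86.8 kJ.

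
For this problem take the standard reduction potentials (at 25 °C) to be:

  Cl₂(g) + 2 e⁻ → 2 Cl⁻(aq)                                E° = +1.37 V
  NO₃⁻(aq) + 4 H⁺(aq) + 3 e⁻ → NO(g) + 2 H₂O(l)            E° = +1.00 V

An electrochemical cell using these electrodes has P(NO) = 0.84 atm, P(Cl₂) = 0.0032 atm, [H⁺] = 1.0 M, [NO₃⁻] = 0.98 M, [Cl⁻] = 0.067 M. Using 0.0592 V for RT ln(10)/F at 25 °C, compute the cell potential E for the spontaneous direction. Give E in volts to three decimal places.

Cl₂/Cl⁻ is the cathode (higher E°), NO₃⁻/NO the anode: E°cell = +1.37 − (+1.00) = +0.37 V, n = 6.
Overall: 3 Cl₂(g) + 2 NO(g) + 4 H₂O(l) → 6 Cl⁻(aq) + 2 NO₃⁻(aq) + 8 H⁺(aq)
Q = [Cl⁻]^6·[NO₃⁻]^2·[H⁺]^8 / (P(Cl₂)^3·P(NO)^2); log Q = 0.575.
E = E° − (0.0592/n) log Q = +0.37 − (0.0592/6)(0.575) = +0.364 V.

+0.364 V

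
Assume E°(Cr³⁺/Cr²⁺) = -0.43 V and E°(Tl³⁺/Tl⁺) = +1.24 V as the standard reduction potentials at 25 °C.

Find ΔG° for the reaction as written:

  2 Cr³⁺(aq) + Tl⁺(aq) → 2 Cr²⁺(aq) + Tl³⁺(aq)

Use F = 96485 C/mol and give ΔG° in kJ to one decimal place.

As written, Cr³⁺/Cr²⁺ is reduced (cathode) and Tl³⁺/Tl⁺ is oxidised (anode), so E°cell = (-0.43) − (+1.24) = -1.67 V.
Balancing electrons gives n = 2.
ΔG° = −nFE° = −(2)(96485)(-1.67) = 322,260 J = +322.3 kJ.

+322.3 kJ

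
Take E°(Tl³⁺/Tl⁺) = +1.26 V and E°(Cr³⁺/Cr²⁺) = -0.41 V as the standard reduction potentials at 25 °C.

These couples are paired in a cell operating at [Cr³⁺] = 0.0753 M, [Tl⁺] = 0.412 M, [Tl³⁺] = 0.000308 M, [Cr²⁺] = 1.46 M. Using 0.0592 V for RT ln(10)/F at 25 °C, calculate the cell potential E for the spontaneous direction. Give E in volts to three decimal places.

Tl³⁺/Tl⁺ is the cathode (higher E°), Cr³⁺/Cr²⁺ the anode: E°cell = +1.26 − (-0.41) = +1.67 V, n = 2.
Overall: Tl³⁺(aq) + 2 Cr²⁺(aq) → Tl⁺(aq) + 2 Cr³⁺(aq)
Q = [Tl⁺]·[Cr³⁺]^2 / ([Tl³⁺]·[Cr²⁺]^2); log Q = 0.551.
E = E° − (0.0592/n) log Q = +1.67 − (0.0592/2)(0.551) = +1.654 V.

+1.654 V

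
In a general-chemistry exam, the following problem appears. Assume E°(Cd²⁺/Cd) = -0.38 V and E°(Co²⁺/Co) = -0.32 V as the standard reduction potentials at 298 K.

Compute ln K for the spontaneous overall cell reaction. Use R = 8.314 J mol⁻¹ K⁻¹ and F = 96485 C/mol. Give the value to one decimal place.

4.7

Cathode: Co²⁺/Co; anode: Cd²⁺/Cd. E°cell = (-0.32) − (-0.38) = +0.06 V, with n = 2.
ΔG° = −nFE° = −RT ln K, so ln K = nFE°/(RT) = (2)(96485)(+0.06) / ((8.314)(298)) = 4.673.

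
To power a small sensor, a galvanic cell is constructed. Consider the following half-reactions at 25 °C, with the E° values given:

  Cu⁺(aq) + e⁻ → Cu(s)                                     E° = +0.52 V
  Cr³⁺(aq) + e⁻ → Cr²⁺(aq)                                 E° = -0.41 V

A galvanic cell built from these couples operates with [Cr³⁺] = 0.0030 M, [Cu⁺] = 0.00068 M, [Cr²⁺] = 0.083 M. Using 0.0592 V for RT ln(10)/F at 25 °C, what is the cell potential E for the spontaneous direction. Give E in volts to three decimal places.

+0.828 V

Cu⁺/Cu is the cathode (higher E°), Cr³⁺/Cr²⁺ the anode: E°cell = +0.52 − (-0.41) = +0.93 V, n = 1.
Overall: Cu⁺(aq) + Cr²⁺(aq) → Cu(s) + Cr³⁺(aq)
Q = [Cr³⁺] / ([Cu⁺]·[Cr²⁺]); log Q = 1.726.
E = E° − (0.0592/n) log Q = +0.93 − (0.0592/1)(1.726) = +0.828 V.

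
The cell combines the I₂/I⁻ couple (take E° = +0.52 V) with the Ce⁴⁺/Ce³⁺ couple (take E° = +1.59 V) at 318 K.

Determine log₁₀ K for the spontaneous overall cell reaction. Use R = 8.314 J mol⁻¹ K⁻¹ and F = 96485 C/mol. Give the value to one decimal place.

33.9

Cathode: Ce⁴⁺/Ce³⁺; anode: I₂/I⁻. E°cell = (+1.59) − (+0.52) = +1.07 V, with n = 2.
ΔG° = −nFE° = −RT ln K, so ln K = nFE°/(RT) = (2)(96485)(+1.07) / ((8.314)(318)) = 78.097.
log₁₀ K = 78.097 / ln 10 = 33.9.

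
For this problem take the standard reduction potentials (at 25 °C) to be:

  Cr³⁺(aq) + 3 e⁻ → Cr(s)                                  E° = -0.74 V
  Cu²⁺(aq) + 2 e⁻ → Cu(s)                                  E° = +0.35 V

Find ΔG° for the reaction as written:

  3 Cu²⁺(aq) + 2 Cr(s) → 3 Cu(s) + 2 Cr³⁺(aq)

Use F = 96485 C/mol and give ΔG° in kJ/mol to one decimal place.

-631.0 kJ/mol

As written, Cu²⁺/Cu is reduced (cathode) and Cr³⁺/Cr is oxidised (anode), so E°cell = (+0.35) − (-0.74) = +1.09 V.
Balancing electrons gives n = 6.
ΔG° = −nFE° = −(6)(96485)(+1.09) = -631,012 J = -631.0 kJ/mol.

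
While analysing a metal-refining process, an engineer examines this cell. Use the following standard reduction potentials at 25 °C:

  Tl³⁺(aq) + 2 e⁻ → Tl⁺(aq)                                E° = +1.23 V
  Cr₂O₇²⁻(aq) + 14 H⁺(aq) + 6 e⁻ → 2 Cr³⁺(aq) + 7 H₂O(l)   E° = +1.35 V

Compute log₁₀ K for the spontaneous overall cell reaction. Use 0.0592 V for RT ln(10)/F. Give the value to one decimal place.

12.2

Cathode: Cr₂O₇²⁻/Cr³⁺; anode: Tl³⁺/Tl⁺. E°cell = +0.12 V, n = 6.
log K = nE°cell / 0.0592 = (6)(+0.12) / 0.0592 = 12.2.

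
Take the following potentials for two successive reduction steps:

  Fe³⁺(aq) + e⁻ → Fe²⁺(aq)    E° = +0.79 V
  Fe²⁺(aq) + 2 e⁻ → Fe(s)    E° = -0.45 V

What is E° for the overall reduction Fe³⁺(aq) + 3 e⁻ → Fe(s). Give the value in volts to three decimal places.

Since ΔG° = −nFE° is additive over sequential reductions, n₃E°₃ = n₁E°₁ + n₂E°₂.
E°₃ = (1×+0.79 + 2×-0.45) / 3 = (-0.110) / 3 = -0.037 V.

-0.037 V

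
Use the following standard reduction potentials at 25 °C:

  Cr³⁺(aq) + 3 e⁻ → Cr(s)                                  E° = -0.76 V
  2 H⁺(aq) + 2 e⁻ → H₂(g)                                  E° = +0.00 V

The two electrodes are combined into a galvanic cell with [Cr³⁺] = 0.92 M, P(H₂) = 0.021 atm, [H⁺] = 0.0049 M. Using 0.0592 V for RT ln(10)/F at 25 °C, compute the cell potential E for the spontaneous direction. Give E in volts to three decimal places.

H⁺/H₂ is the cathode (higher E°), Cr³⁺/Cr the anode: E°cell = +0.00 − (-0.76) = +0.76 V, n = 6.
Overall: 6 H⁺(aq) + 2 Cr(s) → 3 H₂(g) + 2 Cr³⁺(aq)
Q = P(H₂)^3·[Cr³⁺]^2 / ([H⁺]^6); log Q = 8.753.
E = E° − (0.0592/n) log Q = +0.76 − (0.0592/6)(8.753) = +0.674 V.

+0.674 V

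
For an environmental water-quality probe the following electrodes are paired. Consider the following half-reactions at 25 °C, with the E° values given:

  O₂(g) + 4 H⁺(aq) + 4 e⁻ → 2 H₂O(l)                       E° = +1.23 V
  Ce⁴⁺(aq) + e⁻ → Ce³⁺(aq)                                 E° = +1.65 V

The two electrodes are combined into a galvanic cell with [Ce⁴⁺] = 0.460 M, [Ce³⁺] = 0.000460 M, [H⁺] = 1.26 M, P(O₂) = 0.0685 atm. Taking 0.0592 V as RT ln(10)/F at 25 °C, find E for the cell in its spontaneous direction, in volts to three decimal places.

Ce⁴⁺/Ce³⁺ is the cathode (higher E°), O₂/H₂O the anode: E°cell = +1.65 − (+1.23) = +0.42 V, n = 4.
Overall: 4 Ce⁴⁺(aq) + 2 H₂O(l) → 4 Ce³⁺(aq) + O₂(g) + 4 H⁺(aq)
Q = [Ce³⁺]^4·P(O₂)·[H⁺]^4 / ([Ce⁴⁺]^4); log Q = -12.763.
E = E° − (0.0592/n) log Q = +0.42 − (0.0592/4)(-12.763) = +0.609 V.

+0.609 V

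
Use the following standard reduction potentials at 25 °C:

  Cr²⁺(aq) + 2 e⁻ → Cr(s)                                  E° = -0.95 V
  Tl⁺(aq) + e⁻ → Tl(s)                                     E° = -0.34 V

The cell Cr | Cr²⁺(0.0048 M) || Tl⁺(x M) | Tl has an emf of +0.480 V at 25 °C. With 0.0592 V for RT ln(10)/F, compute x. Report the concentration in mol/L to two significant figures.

Tl⁺/Tl is the cathode, Cr²⁺/Cr the anode: E°cell = +0.61 V, n = 2.
Overall reaction: 2 Tl⁺(aq) + Cr(s) → 2 Tl(s) + Cr²⁺(aq); Q = [Cr²⁺]^1/[Tl⁺]^2.
From E = E° − (0.0592/n) log Q: log Q = (E° − E)·n/0.0592 = (+0.61 − (+0.480))·2/0.0592 = 4.3919.
So 2·log[Tl⁺] = 1·log(0.0048) − log Q = -2.3188 − (4.3919) = -6.7107; log[Tl⁺] = -6.7107 / 2 = -3.3554; [Tl⁺] = 10^(-3.3554) ≈ 0.00044 M.

0.00044 M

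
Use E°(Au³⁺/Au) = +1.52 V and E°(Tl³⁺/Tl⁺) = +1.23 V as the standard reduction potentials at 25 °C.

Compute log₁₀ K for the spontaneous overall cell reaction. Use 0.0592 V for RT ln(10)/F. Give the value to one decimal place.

29.4

Cathode: Au³⁺/Au; anode: Tl³⁺/Tl⁺. E°cell = +0.29 V, n = 6.
log K = nE°cell / 0.0592 = (6)(+0.29) / 0.0592 = 29.4.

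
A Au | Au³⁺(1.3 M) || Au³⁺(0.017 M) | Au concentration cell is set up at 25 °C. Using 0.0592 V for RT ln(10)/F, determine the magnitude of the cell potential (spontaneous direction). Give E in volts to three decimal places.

+0.037 V

For a concentration cell E°cell = 0. The 1.3 M side is the cathode (reduction is favoured where [Au³⁺] is higher).
With n = 3, E = −(0.0592/3) log([Au³⁺]ₐₙ/[Au³⁺]꜀ₐₜ) = −(0.0592/3) log(0.017/1.3) = −(0.0592/3)(-1.883) = +0.037 V.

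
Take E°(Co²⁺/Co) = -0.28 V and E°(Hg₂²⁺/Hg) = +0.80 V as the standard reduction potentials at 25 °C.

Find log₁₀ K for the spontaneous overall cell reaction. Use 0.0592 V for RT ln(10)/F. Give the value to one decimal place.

36.5

Cathode: Hg₂²⁺/Hg; anode: Co²⁺/Co. E°cell = +1.08 V, n = 2.
log K = nE°cell / 0.0592 = (2)(+1.08) / 0.0592 = 36.5.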